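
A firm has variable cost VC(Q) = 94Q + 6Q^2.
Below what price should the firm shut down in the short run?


AVC(Q) = VC(Q)/Q = 94 + 6Q
AVC is increasing in Q, so minimum AVC is at Q -> 0+.
Min AVC = 94
The firm should shut down if P < 94.

94


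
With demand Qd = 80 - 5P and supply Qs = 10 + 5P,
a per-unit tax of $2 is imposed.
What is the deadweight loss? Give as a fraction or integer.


Pre-tax equilibrium quantity: Q* = 45
Post-tax equilibrium quantity: Q_tax = 40
Reduction in quantity: Q* - Q_tax = 5
DWL = (1/2) * tax * (Q* - Q_tax)
DWL = (1/2) * 2 * 5 = 5

5


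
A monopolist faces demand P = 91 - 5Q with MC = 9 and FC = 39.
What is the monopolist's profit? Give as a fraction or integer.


MR = MC: 91 - 10Q = 9
Q* = 41/5
P* = 91 - 5*41/5 = 50
Profit = (P* - MC)*Q* - FC
= (50 - 9)*41/5 - 39
= 41*41/5 - 39
= 1681/5 - 39 = 1486/5

1486/5


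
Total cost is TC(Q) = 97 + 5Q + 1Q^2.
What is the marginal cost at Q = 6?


MC = dTC/dQ = 5 + 2*1*Q
At Q = 6:
MC = 5 + 2*6
MC = 5 + 12 = 17

17


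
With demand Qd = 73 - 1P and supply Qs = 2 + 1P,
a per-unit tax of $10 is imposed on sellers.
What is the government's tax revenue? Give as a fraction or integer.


With tax on sellers, new supply: Qs' = 2 + 1(P - 10)
= 1P - 8
New equilibrium quantity:
Q_new = 65/2
Tax revenue = tax * Q_new = 10 * 65/2 = 325

325


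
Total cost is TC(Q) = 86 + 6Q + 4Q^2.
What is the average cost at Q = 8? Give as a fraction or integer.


TC(8) = 86 + 6*8 + 4*8^2
TC(8) = 86 + 48 + 256 = 390
AC = TC/Q = 390/8 = 195/4

195/4


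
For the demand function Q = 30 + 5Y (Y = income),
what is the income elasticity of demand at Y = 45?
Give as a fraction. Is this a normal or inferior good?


dQ/dY = 5
At Y = 45: Q = 30 + 5*45 = 255
Ey = (dQ/dY)(Y/Q) = 5 * 45 / 255 = 15/17
Since Ey > 0, this is a normal good.

15/17 (normal good)


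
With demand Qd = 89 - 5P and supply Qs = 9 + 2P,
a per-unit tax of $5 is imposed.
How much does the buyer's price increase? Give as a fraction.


With a per-unit tax, the buyer's price increase depends on relative slopes.
Supply slope: d = 2, Demand slope: b = 5
Buyer's price increase = d * tax / (b + d)
= 2 * 5 / (5 + 2)
= 10 / 7 = 10/7

10/7


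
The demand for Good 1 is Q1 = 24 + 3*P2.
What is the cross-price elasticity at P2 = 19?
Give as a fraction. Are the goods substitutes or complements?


dQ1/dP2 = 3
At P2 = 19: Q1 = 24 + 3*19 = 81
Exy = (dQ1/dP2)(P2/Q1) = 3 * 19 / 81 = 19/27
Since Exy > 0, the goods are substitutes.

19/27 (substitutes)


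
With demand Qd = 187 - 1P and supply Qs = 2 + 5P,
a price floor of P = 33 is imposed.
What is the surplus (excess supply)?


At P = 33:
Qd = 187 - 1*33 = 154
Qs = 2 + 5*33 = 167
Surplus = Qs - Qd = 167 - 154 = 13

13


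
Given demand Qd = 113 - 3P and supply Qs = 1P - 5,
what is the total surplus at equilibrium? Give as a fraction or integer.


Find equilibrium: 113 - 3P = 1P - 5
113 + 5 = 4P
P* = 118/4 = 59/2
Q* = 1*59/2 - 5 = 49/2
Inverse demand: P = 113/3 - Q/3, so P_max = 113/3
Inverse supply: P = 5 + Q/1, so P_min = 5
CS = (1/2) * 49/2 * (113/3 - 59/2) = 2401/24
PS = (1/2) * 49/2 * (59/2 - 5) = 2401/8
TS = CS + PS = 2401/24 + 2401/8 = 2401/6

2401/6


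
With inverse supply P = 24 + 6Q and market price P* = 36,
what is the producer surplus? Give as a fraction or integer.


Minimum supply price (at Q=0): P_min = 24
Quantity supplied at P* = 36:
Q* = (36 - 24)/6 = 2
PS = (1/2) * Q* * (P* - P_min)
PS = (1/2) * 2 * (36 - 24)
PS = (1/2) * 2 * 12 = 12

12


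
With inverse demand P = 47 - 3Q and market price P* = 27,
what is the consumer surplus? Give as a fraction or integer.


Maximum willingness to pay (at Q=0): P_max = 47
Quantity demanded at P* = 27:
Q* = (47 - 27)/3 = 20/3
CS = (1/2) * Q* * (P_max - P*)
CS = (1/2) * 20/3 * (47 - 27)
CS = (1/2) * 20/3 * 20 = 200/3

200/3


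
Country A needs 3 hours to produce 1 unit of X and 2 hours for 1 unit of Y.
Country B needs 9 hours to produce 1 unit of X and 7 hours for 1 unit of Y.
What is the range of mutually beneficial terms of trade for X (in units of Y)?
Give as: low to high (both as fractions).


Opportunity cost of X for Country A = hours_X / hours_Y = 3/2 = 3/2 units of Y
Opportunity cost of X for Country B = hours_X / hours_Y = 9/7 = 9/7 units of Y
Terms of trade must be between the two opportunity costs.
Range: 9/7 to 3/2

9/7 to 3/2


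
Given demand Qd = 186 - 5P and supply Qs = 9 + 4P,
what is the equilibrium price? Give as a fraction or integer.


At equilibrium, Qd = Qs.
186 - 5P = 9 + 4P
186 - 9 = 5P + 4P
177 = 9P
P* = 177/9 = 59/3

59/3


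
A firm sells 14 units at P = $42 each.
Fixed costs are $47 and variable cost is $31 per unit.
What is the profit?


Total Revenue = P * Q = 42 * 14 = $588
Total Cost = FC + VC*Q = 47 + 31*14 = $481
Profit = TR - TC = 588 - 481 = $107

$107


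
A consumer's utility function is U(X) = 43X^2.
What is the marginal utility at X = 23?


MU = dU/dX = 43*2*X^(2-1)
MU = 86*X^1
At X = 23:
MU = 86 * 23^1
MU = 86 * 23 = 1978

1978


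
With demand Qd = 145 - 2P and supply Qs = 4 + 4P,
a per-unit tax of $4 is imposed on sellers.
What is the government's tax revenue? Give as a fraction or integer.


With tax on sellers, new supply: Qs' = 4 + 4(P - 4)
= 4P - 12
New equilibrium quantity:
Q_new = 278/3
Tax revenue = tax * Q_new = 4 * 278/3 = 1112/3

1112/3


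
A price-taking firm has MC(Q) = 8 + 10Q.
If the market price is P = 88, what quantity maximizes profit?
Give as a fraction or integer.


In perfect competition, profit is maximized where P = MC.
88 = 8 + 10Q
80 = 10Q
Q* = 80/10 = 8

8


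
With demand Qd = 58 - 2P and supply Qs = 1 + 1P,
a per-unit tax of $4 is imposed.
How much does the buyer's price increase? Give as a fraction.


With a per-unit tax, the buyer's price increase depends on relative slopes.
Supply slope: d = 1, Demand slope: b = 2
Buyer's price increase = d * tax / (b + d)
= 1 * 4 / (2 + 1)
= 4 / 3 = 4/3

4/3


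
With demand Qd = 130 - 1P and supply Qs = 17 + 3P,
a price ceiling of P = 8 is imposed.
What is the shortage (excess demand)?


At P = 8:
Qd = 130 - 1*8 = 122
Qs = 17 + 3*8 = 41
Shortage = Qd - Qs = 122 - 41 = 81

81


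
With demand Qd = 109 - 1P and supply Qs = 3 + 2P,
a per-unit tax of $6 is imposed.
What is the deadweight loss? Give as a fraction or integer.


Pre-tax equilibrium quantity: Q* = 221/3
Post-tax equilibrium quantity: Q_tax = 209/3
Reduction in quantity: Q* - Q_tax = 4
DWL = (1/2) * tax * (Q* - Q_tax)
DWL = (1/2) * 6 * 4 = 12

12


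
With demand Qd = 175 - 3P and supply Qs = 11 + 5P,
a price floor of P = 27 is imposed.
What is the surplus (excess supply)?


At P = 27:
Qd = 175 - 3*27 = 94
Qs = 11 + 5*27 = 146
Surplus = Qs - Qd = 146 - 94 = 52

52


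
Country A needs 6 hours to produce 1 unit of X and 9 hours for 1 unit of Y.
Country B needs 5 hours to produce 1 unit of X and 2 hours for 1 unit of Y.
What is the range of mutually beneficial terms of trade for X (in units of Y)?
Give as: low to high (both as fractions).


Opportunity cost of X for Country A = hours_X / hours_Y = 6/9 = 2/3 units of Y
Opportunity cost of X for Country B = hours_X / hours_Y = 5/2 = 5/2 units of Y
Terms of trade must be between the two opportunity costs.
Range: 2/3 to 5/2

2/3 to 5/2


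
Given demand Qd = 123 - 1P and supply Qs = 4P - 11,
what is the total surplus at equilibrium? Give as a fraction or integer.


Find equilibrium: 123 - 1P = 4P - 11
123 + 11 = 5P
P* = 134/5 = 134/5
Q* = 4*134/5 - 11 = 481/5
Inverse demand: P = 123 - Q/1, so P_max = 123
Inverse supply: P = 11/4 + Q/4, so P_min = 11/4
CS = (1/2) * 481/5 * (123 - 134/5) = 231361/50
PS = (1/2) * 481/5 * (134/5 - 11/4) = 231361/200
TS = CS + PS = 231361/50 + 231361/200 = 231361/40

231361/40


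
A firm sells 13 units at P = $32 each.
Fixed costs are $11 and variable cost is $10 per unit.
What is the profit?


Total Revenue = P * Q = 32 * 13 = $416
Total Cost = FC + VC*Q = 11 + 10*13 = $141
Profit = TR - TC = 416 - 141 = $275

$275


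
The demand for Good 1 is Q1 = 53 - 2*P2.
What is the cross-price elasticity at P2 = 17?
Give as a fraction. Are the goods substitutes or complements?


dQ1/dP2 = -2
At P2 = 17: Q1 = 53 - 2*17 = 19
Exy = (dQ1/dP2)(P2/Q1) = -2 * 17 / 19 = -34/19
Since Exy < 0, the goods are complements.

-34/19 (complements)


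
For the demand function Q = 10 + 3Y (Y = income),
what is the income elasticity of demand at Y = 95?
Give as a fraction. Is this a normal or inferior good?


dQ/dY = 3
At Y = 95: Q = 10 + 3*95 = 295
Ey = (dQ/dY)(Y/Q) = 3 * 95 / 295 = 57/59
Since Ey > 0, this is a normal good.

57/59 (normal good)


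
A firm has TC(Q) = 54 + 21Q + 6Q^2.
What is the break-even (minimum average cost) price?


AC(Q) = 54/Q + 21 + 6Q
To minimize: dAC/dQ = -54/Q^2 + 6 = 0
Q^2 = 54/6 = 9
Q* = 3
Min AC = 54/3 + 21 + 6*3
Min AC = 18 + 21 + 18 = 57

57


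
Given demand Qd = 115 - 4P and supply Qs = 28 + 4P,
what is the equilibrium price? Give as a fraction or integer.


At equilibrium, Qd = Qs.
115 - 4P = 28 + 4P
115 - 28 = 4P + 4P
87 = 8P
P* = 87/8 = 87/8

87/8


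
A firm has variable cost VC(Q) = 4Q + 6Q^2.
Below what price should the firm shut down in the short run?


AVC(Q) = VC(Q)/Q = 4 + 6Q
AVC is increasing in Q, so minimum AVC is at Q -> 0+.
Min AVC = 4
The firm should shut down if P < 4.

4


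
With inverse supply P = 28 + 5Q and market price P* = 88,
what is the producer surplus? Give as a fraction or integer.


Minimum supply price (at Q=0): P_min = 28
Quantity supplied at P* = 88:
Q* = (88 - 28)/5 = 12
PS = (1/2) * Q* * (P* - P_min)
PS = (1/2) * 12 * (88 - 28)
PS = (1/2) * 12 * 60 = 360

360


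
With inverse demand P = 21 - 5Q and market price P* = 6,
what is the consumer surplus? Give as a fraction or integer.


Maximum willingness to pay (at Q=0): P_max = 21
Quantity demanded at P* = 6:
Q* = (21 - 6)/5 = 3
CS = (1/2) * Q* * (P_max - P*)
CS = (1/2) * 3 * (21 - 6)
CS = (1/2) * 3 * 15 = 45/2

45/2


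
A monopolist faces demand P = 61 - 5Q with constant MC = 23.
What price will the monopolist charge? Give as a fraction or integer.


MR = 61 - 10Q
Set MR = MC: 61 - 10Q = 23
Q* = 19/5
Substitute into demand:
P* = 61 - 5*19/5 = 42

42


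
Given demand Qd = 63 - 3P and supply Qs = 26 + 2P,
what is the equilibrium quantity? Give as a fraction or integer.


First find equilibrium price:
63 - 3P = 26 + 2P
P* = 37/5 = 37/5
Then substitute into demand:
Q* = 63 - 3 * 37/5 = 204/5

204/5


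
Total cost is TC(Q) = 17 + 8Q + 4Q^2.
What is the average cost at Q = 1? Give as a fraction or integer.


TC(1) = 17 + 8*1 + 4*1^2
TC(1) = 17 + 8 + 4 = 29
AC = TC/Q = 29/1 = 29

29


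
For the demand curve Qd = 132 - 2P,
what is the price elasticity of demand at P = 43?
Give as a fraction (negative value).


dQ/dP = -2
At P = 43: Q = 132 - 2*43 = 46
E = (dQ/dP)(P/Q) = (-2)(43/46) = -43/23

-43/23


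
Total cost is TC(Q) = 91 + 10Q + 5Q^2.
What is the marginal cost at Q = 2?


MC = dTC/dQ = 10 + 2*5*Q
At Q = 2:
MC = 10 + 10*2
MC = 10 + 20 = 30

30


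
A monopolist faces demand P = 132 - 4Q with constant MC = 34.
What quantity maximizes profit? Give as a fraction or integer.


TR = P*Q = (132 - 4Q)Q = 132Q - 4Q^2
MR = dTR/dQ = 132 - 8Q
Set MR = MC:
132 - 8Q = 34
98 = 8Q
Q* = 98/8 = 49/4

49/4


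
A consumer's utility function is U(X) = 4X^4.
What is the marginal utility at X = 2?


MU = dU/dX = 4*4*X^(4-1)
MU = 16*X^3
At X = 2:
MU = 16 * 2^3
MU = 16 * 8 = 128

128


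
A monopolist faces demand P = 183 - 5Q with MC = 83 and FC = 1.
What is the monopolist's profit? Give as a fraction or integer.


MR = MC: 183 - 10Q = 83
Q* = 10
P* = 183 - 5*10 = 133
Profit = (P* - MC)*Q* - FC
= (133 - 83)*10 - 1
= 50*10 - 1
= 500 - 1 = 499

499


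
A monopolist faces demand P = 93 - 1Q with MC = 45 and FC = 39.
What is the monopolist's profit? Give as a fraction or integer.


MR = MC: 93 - 2Q = 45
Q* = 24
P* = 93 - 1*24 = 69
Profit = (P* - MC)*Q* - FC
= (69 - 45)*24 - 39
= 24*24 - 39
= 576 - 39 = 537

537


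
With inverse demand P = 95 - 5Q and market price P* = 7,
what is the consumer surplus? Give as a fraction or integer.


Maximum willingness to pay (at Q=0): P_max = 95
Quantity demanded at P* = 7:
Q* = (95 - 7)/5 = 88/5
CS = (1/2) * Q* * (P_max - P*)
CS = (1/2) * 88/5 * (95 - 7)
CS = (1/2) * 88/5 * 88 = 3872/5

3872/5


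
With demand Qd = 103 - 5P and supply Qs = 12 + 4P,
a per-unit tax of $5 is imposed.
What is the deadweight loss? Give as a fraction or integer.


Pre-tax equilibrium quantity: Q* = 472/9
Post-tax equilibrium quantity: Q_tax = 124/3
Reduction in quantity: Q* - Q_tax = 100/9
DWL = (1/2) * tax * (Q* - Q_tax)
DWL = (1/2) * 5 * 100/9 = 250/9

250/9


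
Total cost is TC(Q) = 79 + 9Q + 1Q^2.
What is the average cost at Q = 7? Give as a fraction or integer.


TC(7) = 79 + 9*7 + 1*7^2
TC(7) = 79 + 63 + 49 = 191
AC = TC/Q = 191/7 = 191/7

191/7


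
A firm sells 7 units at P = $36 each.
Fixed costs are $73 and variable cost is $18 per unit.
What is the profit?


Total Revenue = P * Q = 36 * 7 = $252
Total Cost = FC + VC*Q = 73 + 18*7 = $199
Profit = TR - TC = 252 - 199 = $53

$53


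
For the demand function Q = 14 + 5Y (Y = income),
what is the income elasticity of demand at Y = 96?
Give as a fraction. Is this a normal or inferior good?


dQ/dY = 5
At Y = 96: Q = 14 + 5*96 = 494
Ey = (dQ/dY)(Y/Q) = 5 * 96 / 494 = 240/247
Since Ey > 0, this is a normal good.

240/247 (normal good)


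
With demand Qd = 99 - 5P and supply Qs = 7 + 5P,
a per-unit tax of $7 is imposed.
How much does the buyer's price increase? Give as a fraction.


With a per-unit tax, the buyer's price increase depends on relative slopes.
Supply slope: d = 5, Demand slope: b = 5
Buyer's price increase = d * tax / (b + d)
= 5 * 7 / (5 + 5)
= 35 / 10 = 7/2

7/2


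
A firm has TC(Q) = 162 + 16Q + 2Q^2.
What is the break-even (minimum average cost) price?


AC(Q) = 162/Q + 16 + 2Q
To minimize: dAC/dQ = -162/Q^2 + 2 = 0
Q^2 = 162/2 = 81
Q* = 9
Min AC = 162/9 + 16 + 2*9
Min AC = 18 + 16 + 18 = 52

52


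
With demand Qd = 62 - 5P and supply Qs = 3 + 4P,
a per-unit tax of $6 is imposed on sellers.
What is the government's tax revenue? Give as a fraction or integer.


With tax on sellers, new supply: Qs' = 3 + 4(P - 6)
= 4P - 21
New equilibrium quantity:
Q_new = 143/9
Tax revenue = tax * Q_new = 6 * 143/9 = 286/3

286/3


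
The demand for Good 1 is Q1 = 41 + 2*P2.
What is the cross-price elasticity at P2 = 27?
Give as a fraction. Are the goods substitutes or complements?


dQ1/dP2 = 2
At P2 = 27: Q1 = 41 + 2*27 = 95
Exy = (dQ1/dP2)(P2/Q1) = 2 * 27 / 95 = 54/95
Since Exy > 0, the goods are substitutes.

54/95 (substitutes)


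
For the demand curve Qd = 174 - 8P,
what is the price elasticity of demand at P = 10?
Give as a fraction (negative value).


dQ/dP = -8
At P = 10: Q = 174 - 8*10 = 94
E = (dQ/dP)(P/Q) = (-8)(10/94) = -40/47

-40/47


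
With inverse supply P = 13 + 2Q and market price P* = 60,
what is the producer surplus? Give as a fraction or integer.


Minimum supply price (at Q=0): P_min = 13
Quantity supplied at P* = 60:
Q* = (60 - 13)/2 = 47/2
PS = (1/2) * Q* * (P* - P_min)
PS = (1/2) * 47/2 * (60 - 13)
PS = (1/2) * 47/2 * 47 = 2209/4

2209/4


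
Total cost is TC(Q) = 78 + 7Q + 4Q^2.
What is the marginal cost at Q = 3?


MC = dTC/dQ = 7 + 2*4*Q
At Q = 3:
MC = 7 + 8*3
MC = 7 + 24 = 31

31


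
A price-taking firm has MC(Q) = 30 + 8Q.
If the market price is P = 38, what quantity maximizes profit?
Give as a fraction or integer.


In perfect competition, profit is maximized where P = MC.
38 = 30 + 8Q
8 = 8Q
Q* = 8/8 = 1

1


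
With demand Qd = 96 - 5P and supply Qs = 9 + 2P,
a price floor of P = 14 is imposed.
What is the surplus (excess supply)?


At P = 14:
Qd = 96 - 5*14 = 26
Qs = 9 + 2*14 = 37
Surplus = Qs - Qd = 37 - 26 = 11

11


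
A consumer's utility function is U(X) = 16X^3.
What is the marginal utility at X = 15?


MU = dU/dX = 16*3*X^(3-1)
MU = 48*X^2
At X = 15:
MU = 48 * 15^2
MU = 48 * 225 = 10800

10800


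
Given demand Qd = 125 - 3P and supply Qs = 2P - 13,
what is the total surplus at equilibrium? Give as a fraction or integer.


Find equilibrium: 125 - 3P = 2P - 13
125 + 13 = 5P
P* = 138/5 = 138/5
Q* = 2*138/5 - 13 = 211/5
Inverse demand: P = 125/3 - Q/3, so P_max = 125/3
Inverse supply: P = 13/2 + Q/2, so P_min = 13/2
CS = (1/2) * 211/5 * (125/3 - 138/5) = 44521/150
PS = (1/2) * 211/5 * (138/5 - 13/2) = 44521/100
TS = CS + PS = 44521/150 + 44521/100 = 44521/60

44521/60


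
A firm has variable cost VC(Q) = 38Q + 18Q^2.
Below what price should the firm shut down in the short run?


AVC(Q) = VC(Q)/Q = 38 + 18Q
AVC is increasing in Q, so minimum AVC is at Q -> 0+.
Min AVC = 38
The firm should shut down if P < 38.

38


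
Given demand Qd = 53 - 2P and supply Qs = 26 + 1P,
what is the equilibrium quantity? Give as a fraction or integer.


First find equilibrium price:
53 - 2P = 26 + 1P
P* = 27/3 = 9
Then substitute into demand:
Q* = 53 - 2 * 9 = 35

35


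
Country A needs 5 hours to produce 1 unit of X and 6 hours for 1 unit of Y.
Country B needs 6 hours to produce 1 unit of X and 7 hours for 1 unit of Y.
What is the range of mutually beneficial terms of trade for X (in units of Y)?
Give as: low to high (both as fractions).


Opportunity cost of X for Country A = hours_X / hours_Y = 5/6 = 5/6 units of Y
Opportunity cost of X for Country B = hours_X / hours_Y = 6/7 = 6/7 units of Y
Terms of trade must be between the two opportunity costs.
Range: 5/6 to 6/7

5/6 to 6/7


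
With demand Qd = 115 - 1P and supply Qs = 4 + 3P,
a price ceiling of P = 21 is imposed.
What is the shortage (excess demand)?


At P = 21:
Qd = 115 - 1*21 = 94
Qs = 4 + 3*21 = 67
Shortage = Qd - Qs = 94 - 67 = 27

27


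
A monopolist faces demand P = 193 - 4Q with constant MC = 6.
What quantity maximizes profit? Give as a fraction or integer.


TR = P*Q = (193 - 4Q)Q = 193Q - 4Q^2
MR = dTR/dQ = 193 - 8Q
Set MR = MC:
193 - 8Q = 6
187 = 8Q
Q* = 187/8 = 187/8

187/8


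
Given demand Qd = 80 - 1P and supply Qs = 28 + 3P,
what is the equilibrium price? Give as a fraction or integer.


At equilibrium, Qd = Qs.
80 - 1P = 28 + 3P
80 - 28 = 1P + 3P
52 = 4P
P* = 52/4 = 13

13


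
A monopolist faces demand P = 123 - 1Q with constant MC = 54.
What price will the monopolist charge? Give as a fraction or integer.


MR = 123 - 2Q
Set MR = MC: 123 - 2Q = 54
Q* = 69/2
Substitute into demand:
P* = 123 - 1*69/2 = 177/2

177/2


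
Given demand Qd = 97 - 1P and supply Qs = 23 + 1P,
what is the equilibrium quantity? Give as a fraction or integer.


First find equilibrium price:
97 - 1P = 23 + 1P
P* = 74/2 = 37
Then substitute into demand:
Q* = 97 - 1 * 37 = 60

60


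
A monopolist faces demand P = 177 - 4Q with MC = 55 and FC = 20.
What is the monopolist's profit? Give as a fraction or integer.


MR = MC: 177 - 8Q = 55
Q* = 61/4
P* = 177 - 4*61/4 = 116
Profit = (P* - MC)*Q* - FC
= (116 - 55)*61/4 - 20
= 61*61/4 - 20
= 3721/4 - 20 = 3641/4

3641/4


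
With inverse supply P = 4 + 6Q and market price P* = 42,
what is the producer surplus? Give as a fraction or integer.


Minimum supply price (at Q=0): P_min = 4
Quantity supplied at P* = 42:
Q* = (42 - 4)/6 = 19/3
PS = (1/2) * Q* * (P* - P_min)
PS = (1/2) * 19/3 * (42 - 4)
PS = (1/2) * 19/3 * 38 = 361/3

361/3


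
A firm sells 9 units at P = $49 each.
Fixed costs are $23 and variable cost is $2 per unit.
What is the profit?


Total Revenue = P * Q = 49 * 9 = $441
Total Cost = FC + VC*Q = 23 + 2*9 = $41
Profit = TR - TC = 441 - 41 = $400

$400


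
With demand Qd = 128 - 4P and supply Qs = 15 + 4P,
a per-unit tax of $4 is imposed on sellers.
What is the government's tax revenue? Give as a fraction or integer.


With tax on sellers, new supply: Qs' = 15 + 4(P - 4)
= 4P - 1
New equilibrium quantity:
Q_new = 127/2
Tax revenue = tax * Q_new = 4 * 127/2 = 254

254


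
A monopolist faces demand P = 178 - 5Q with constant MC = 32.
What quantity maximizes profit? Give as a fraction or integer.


TR = P*Q = (178 - 5Q)Q = 178Q - 5Q^2
MR = dTR/dQ = 178 - 10Q
Set MR = MC:
178 - 10Q = 32
146 = 10Q
Q* = 146/10 = 73/5

73/5


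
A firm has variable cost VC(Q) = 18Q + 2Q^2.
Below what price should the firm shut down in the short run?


AVC(Q) = VC(Q)/Q = 18 + 2Q
AVC is increasing in Q, so minimum AVC is at Q -> 0+.
Min AVC = 18
The firm should shut down if P < 18.

18


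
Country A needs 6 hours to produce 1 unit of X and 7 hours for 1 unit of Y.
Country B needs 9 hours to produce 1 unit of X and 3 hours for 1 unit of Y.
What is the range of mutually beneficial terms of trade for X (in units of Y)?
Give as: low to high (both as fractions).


Opportunity cost of X for Country A = hours_X / hours_Y = 6/7 = 6/7 units of Y
Opportunity cost of X for Country B = hours_X / hours_Y = 9/3 = 3 units of Y
Terms of trade must be between the two opportunity costs.
Range: 6/7 to 3

6/7 to 3


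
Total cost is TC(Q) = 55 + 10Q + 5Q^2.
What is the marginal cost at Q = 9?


MC = dTC/dQ = 10 + 2*5*Q
At Q = 9:
MC = 10 + 10*9
MC = 10 + 90 = 100

100


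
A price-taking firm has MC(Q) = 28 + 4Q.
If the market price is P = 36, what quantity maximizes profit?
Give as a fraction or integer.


In perfect competition, profit is maximized where P = MC.
36 = 28 + 4Q
8 = 4Q
Q* = 8/4 = 2

2


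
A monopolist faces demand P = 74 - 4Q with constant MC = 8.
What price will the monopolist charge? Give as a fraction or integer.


MR = 74 - 8Q
Set MR = MC: 74 - 8Q = 8
Q* = 33/4
Substitute into demand:
P* = 74 - 4*33/4 = 41

41


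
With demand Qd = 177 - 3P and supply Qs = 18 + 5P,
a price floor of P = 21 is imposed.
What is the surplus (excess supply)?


At P = 21:
Qd = 177 - 3*21 = 114
Qs = 18 + 5*21 = 123
Surplus = Qs - Qd = 123 - 114 = 9

9


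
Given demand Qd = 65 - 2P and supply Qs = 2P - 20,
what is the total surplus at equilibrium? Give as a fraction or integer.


Find equilibrium: 65 - 2P = 2P - 20
65 + 20 = 4P
P* = 85/4 = 85/4
Q* = 2*85/4 - 20 = 45/2
Inverse demand: P = 65/2 - Q/2, so P_max = 65/2
Inverse supply: P = 10 + Q/2, so P_min = 10
CS = (1/2) * 45/2 * (65/2 - 85/4) = 2025/16
PS = (1/2) * 45/2 * (85/4 - 10) = 2025/16
TS = CS + PS = 2025/16 + 2025/16 = 2025/8

2025/8


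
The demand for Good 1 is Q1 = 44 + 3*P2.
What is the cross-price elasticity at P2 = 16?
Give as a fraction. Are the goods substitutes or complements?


dQ1/dP2 = 3
At P2 = 16: Q1 = 44 + 3*16 = 92
Exy = (dQ1/dP2)(P2/Q1) = 3 * 16 / 92 = 12/23
Since Exy > 0, the goods are substitutes.

12/23 (substitutes)


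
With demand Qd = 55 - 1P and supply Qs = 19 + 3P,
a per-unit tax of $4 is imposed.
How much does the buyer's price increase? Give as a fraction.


With a per-unit tax, the buyer's price increase depends on relative slopes.
Supply slope: d = 3, Demand slope: b = 1
Buyer's price increase = d * tax / (b + d)
= 3 * 4 / (1 + 3)
= 12 / 4 = 3

3


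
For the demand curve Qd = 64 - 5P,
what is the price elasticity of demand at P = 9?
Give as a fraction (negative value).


dQ/dP = -5
At P = 9: Q = 64 - 5*9 = 19
E = (dQ/dP)(P/Q) = (-5)(9/19) = -45/19

-45/19


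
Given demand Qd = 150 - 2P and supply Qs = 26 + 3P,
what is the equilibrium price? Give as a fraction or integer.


At equilibrium, Qd = Qs.
150 - 2P = 26 + 3P
150 - 26 = 2P + 3P
124 = 5P
P* = 124/5 = 124/5

124/5


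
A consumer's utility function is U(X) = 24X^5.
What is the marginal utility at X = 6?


MU = dU/dX = 24*5*X^(5-1)
MU = 120*X^4
At X = 6:
MU = 120 * 6^4
MU = 120 * 1296 = 155520

155520


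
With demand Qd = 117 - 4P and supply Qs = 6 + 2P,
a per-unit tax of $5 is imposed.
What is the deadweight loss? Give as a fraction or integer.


Pre-tax equilibrium quantity: Q* = 43
Post-tax equilibrium quantity: Q_tax = 109/3
Reduction in quantity: Q* - Q_tax = 20/3
DWL = (1/2) * tax * (Q* - Q_tax)
DWL = (1/2) * 5 * 20/3 = 50/3

50/3


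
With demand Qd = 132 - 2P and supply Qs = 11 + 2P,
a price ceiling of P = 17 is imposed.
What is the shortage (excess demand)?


At P = 17:
Qd = 132 - 2*17 = 98
Qs = 11 + 2*17 = 45
Shortage = Qd - Qs = 98 - 45 = 53

53


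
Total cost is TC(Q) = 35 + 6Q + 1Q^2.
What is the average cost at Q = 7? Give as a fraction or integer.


TC(7) = 35 + 6*7 + 1*7^2
TC(7) = 35 + 42 + 49 = 126
AC = TC/Q = 126/7 = 18

18


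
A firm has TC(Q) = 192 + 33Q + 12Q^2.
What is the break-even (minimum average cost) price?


AC(Q) = 192/Q + 33 + 12Q
To minimize: dAC/dQ = -192/Q^2 + 12 = 0
Q^2 = 192/12 = 16
Q* = 4
Min AC = 192/4 + 33 + 12*4
Min AC = 48 + 33 + 48 = 129

129


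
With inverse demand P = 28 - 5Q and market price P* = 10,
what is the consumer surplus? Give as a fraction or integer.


Maximum willingness to pay (at Q=0): P_max = 28
Quantity demanded at P* = 10:
Q* = (28 - 10)/5 = 18/5
CS = (1/2) * Q* * (P_max - P*)
CS = (1/2) * 18/5 * (28 - 10)
CS = (1/2) * 18/5 * 18 = 162/5

162/5


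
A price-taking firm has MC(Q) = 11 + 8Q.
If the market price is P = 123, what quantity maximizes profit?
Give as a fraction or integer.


In perfect competition, profit is maximized where P = MC.
123 = 11 + 8Q
112 = 8Q
Q* = 112/8 = 14

14


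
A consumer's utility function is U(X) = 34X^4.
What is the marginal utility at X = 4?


MU = dU/dX = 34*4*X^(4-1)
MU = 136*X^3
At X = 4:
MU = 136 * 4^3
MU = 136 * 64 = 8704

8704


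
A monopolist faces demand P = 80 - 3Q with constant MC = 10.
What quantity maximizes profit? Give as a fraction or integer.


TR = P*Q = (80 - 3Q)Q = 80Q - 3Q^2
MR = dTR/dQ = 80 - 6Q
Set MR = MC:
80 - 6Q = 10
70 = 6Q
Q* = 70/6 = 35/3

35/3


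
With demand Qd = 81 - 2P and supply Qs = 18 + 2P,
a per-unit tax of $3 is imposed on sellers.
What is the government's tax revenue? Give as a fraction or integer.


With tax on sellers, new supply: Qs' = 18 + 2(P - 3)
= 12 + 2P
New equilibrium quantity:
Q_new = 93/2
Tax revenue = tax * Q_new = 3 * 93/2 = 279/2

279/2


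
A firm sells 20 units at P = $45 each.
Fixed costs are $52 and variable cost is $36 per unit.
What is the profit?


Total Revenue = P * Q = 45 * 20 = $900
Total Cost = FC + VC*Q = 52 + 36*20 = $772
Profit = TR - TC = 900 - 772 = $128

$128


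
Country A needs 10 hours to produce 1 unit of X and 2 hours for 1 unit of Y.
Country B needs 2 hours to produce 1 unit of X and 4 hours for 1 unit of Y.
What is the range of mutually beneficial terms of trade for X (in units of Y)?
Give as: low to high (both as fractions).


Opportunity cost of X for Country A = hours_X / hours_Y = 10/2 = 5 units of Y
Opportunity cost of X for Country B = hours_X / hours_Y = 2/4 = 1/2 units of Y
Terms of trade must be between the two opportunity costs.
Range: 1/2 to 5

1/2 to 5


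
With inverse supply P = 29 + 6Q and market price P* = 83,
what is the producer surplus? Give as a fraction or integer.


Minimum supply price (at Q=0): P_min = 29
Quantity supplied at P* = 83:
Q* = (83 - 29)/6 = 9
PS = (1/2) * Q* * (P* - P_min)
PS = (1/2) * 9 * (83 - 29)
PS = (1/2) * 9 * 54 = 243

243


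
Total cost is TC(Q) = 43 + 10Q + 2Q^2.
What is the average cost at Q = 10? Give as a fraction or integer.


TC(10) = 43 + 10*10 + 2*10^2
TC(10) = 43 + 100 + 200 = 343
AC = TC/Q = 343/10 = 343/10

343/10


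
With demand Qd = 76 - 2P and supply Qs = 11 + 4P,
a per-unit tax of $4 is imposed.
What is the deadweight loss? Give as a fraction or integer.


Pre-tax equilibrium quantity: Q* = 163/3
Post-tax equilibrium quantity: Q_tax = 49
Reduction in quantity: Q* - Q_tax = 16/3
DWL = (1/2) * tax * (Q* - Q_tax)
DWL = (1/2) * 4 * 16/3 = 32/3

32/3


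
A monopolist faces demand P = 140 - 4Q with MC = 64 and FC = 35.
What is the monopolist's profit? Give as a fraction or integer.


MR = MC: 140 - 8Q = 64
Q* = 19/2
P* = 140 - 4*19/2 = 102
Profit = (P* - MC)*Q* - FC
= (102 - 64)*19/2 - 35
= 38*19/2 - 35
= 361 - 35 = 326

326


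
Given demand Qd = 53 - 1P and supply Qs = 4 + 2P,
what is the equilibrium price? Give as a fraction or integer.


At equilibrium, Qd = Qs.
53 - 1P = 4 + 2P
53 - 4 = 1P + 2P
49 = 3P
P* = 49/3 = 49/3

49/3


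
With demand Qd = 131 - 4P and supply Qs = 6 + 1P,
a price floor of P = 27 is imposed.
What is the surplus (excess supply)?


At P = 27:
Qd = 131 - 4*27 = 23
Qs = 6 + 1*27 = 33
Surplus = Qs - Qd = 33 - 23 = 10

10


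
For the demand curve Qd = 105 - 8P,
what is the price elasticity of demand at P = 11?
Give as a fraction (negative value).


dQ/dP = -8
At P = 11: Q = 105 - 8*11 = 17
E = (dQ/dP)(P/Q) = (-8)(11/17) = -88/17

-88/17


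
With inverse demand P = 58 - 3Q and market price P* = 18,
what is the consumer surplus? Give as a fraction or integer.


Maximum willingness to pay (at Q=0): P_max = 58
Quantity demanded at P* = 18:
Q* = (58 - 18)/3 = 40/3
CS = (1/2) * Q* * (P_max - P*)
CS = (1/2) * 40/3 * (58 - 18)
CS = (1/2) * 40/3 * 40 = 800/3

800/3


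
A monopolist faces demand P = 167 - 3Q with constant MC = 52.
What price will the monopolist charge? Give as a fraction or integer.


MR = 167 - 6Q
Set MR = MC: 167 - 6Q = 52
Q* = 115/6
Substitute into demand:
P* = 167 - 3*115/6 = 219/2

219/2


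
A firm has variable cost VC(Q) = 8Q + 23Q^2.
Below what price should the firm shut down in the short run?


AVC(Q) = VC(Q)/Q = 8 + 23Q
AVC is increasing in Q, so minimum AVC is at Q -> 0+.
Min AVC = 8
The firm should shut down if P < 8.

8


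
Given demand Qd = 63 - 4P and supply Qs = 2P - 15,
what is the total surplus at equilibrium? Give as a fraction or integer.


Find equilibrium: 63 - 4P = 2P - 15
63 + 15 = 6P
P* = 78/6 = 13
Q* = 2*13 - 15 = 11
Inverse demand: P = 63/4 - Q/4, so P_max = 63/4
Inverse supply: P = 15/2 + Q/2, so P_min = 15/2
CS = (1/2) * 11 * (63/4 - 13) = 121/8
PS = (1/2) * 11 * (13 - 15/2) = 121/4
TS = CS + PS = 121/8 + 121/4 = 363/8

363/8


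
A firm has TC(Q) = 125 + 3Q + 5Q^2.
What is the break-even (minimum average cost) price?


AC(Q) = 125/Q + 3 + 5Q
To minimize: dAC/dQ = -125/Q^2 + 5 = 0
Q^2 = 125/5 = 25
Q* = 5
Min AC = 125/5 + 3 + 5*5
Min AC = 25 + 3 + 25 = 53

53


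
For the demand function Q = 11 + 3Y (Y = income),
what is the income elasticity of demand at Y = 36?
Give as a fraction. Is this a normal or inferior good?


dQ/dY = 3
At Y = 36: Q = 11 + 3*36 = 119
Ey = (dQ/dY)(Y/Q) = 3 * 36 / 119 = 108/119
Since Ey > 0, this is a normal good.

108/119 (normal good)


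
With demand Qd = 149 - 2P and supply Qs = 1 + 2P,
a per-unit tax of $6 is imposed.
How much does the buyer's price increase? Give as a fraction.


With a per-unit tax, the buyer's price increase depends on relative slopes.
Supply slope: d = 2, Demand slope: b = 2
Buyer's price increase = d * tax / (b + d)
= 2 * 6 / (2 + 2)
= 12 / 4 = 3

3


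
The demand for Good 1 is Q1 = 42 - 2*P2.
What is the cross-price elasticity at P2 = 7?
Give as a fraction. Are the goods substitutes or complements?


dQ1/dP2 = -2
At P2 = 7: Q1 = 42 - 2*7 = 28
Exy = (dQ1/dP2)(P2/Q1) = -2 * 7 / 28 = -1/2
Since Exy < 0, the goods are complements.

-1/2 (complements)


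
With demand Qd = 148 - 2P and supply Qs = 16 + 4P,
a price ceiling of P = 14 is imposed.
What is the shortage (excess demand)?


At P = 14:
Qd = 148 - 2*14 = 120
Qs = 16 + 4*14 = 72
Shortage = Qd - Qs = 120 - 72 = 48

48


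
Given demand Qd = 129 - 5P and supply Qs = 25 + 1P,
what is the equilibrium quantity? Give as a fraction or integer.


First find equilibrium price:
129 - 5P = 25 + 1P
P* = 104/6 = 52/3
Then substitute into demand:
Q* = 129 - 5 * 52/3 = 127/3

127/3


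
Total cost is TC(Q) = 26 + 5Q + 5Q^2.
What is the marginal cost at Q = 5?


MC = dTC/dQ = 5 + 2*5*Q
At Q = 5:
MC = 5 + 10*5
MC = 5 + 50 = 55

55


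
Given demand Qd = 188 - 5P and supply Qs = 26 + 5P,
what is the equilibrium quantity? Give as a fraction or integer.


First find equilibrium price:
188 - 5P = 26 + 5P
P* = 162/10 = 81/5
Then substitute into demand:
Q* = 188 - 5 * 81/5 = 107

107


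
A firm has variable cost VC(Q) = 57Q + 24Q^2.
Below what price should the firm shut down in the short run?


AVC(Q) = VC(Q)/Q = 57 + 24Q
AVC is increasing in Q, so minimum AVC is at Q -> 0+.
Min AVC = 57
The firm should shut down if P < 57.

57


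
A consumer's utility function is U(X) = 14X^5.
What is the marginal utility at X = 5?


MU = dU/dX = 14*5*X^(5-1)
MU = 70*X^4
At X = 5:
MU = 70 * 5^4
MU = 70 * 625 = 43750

43750


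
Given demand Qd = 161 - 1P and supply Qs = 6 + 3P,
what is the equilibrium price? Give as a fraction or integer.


At equilibrium, Qd = Qs.
161 - 1P = 6 + 3P
161 - 6 = 1P + 3P
155 = 4P
P* = 155/4 = 155/4

155/4


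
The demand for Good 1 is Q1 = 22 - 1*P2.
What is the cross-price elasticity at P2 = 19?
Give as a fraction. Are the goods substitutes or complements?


dQ1/dP2 = -1
At P2 = 19: Q1 = 22 - 1*19 = 3
Exy = (dQ1/dP2)(P2/Q1) = -1 * 19 / 3 = -19/3
Since Exy < 0, the goods are complements.

-19/3 (complements)


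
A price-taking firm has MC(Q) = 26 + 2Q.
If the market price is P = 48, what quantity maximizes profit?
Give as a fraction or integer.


In perfect competition, profit is maximized where P = MC.
48 = 26 + 2Q
22 = 2Q
Q* = 22/2 = 11

11


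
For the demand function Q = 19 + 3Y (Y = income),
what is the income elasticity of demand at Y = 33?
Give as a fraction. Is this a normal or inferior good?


dQ/dY = 3
At Y = 33: Q = 19 + 3*33 = 118
Ey = (dQ/dY)(Y/Q) = 3 * 33 / 118 = 99/118
Since Ey > 0, this is a normal good.

99/118 (normal good)


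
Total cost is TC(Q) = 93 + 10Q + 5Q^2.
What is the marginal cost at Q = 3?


MC = dTC/dQ = 10 + 2*5*Q
At Q = 3:
MC = 10 + 10*3
MC = 10 + 30 = 40

40


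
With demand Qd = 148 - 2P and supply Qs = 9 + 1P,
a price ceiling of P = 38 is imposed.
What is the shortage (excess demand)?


At P = 38:
Qd = 148 - 2*38 = 72
Qs = 9 + 1*38 = 47
Shortage = Qd - Qs = 72 - 47 = 25

25


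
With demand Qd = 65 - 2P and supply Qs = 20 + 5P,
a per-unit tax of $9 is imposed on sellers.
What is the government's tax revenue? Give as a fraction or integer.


With tax on sellers, new supply: Qs' = 20 + 5(P - 9)
= 5P - 25
New equilibrium quantity:
Q_new = 275/7
Tax revenue = tax * Q_new = 9 * 275/7 = 2475/7

2475/7


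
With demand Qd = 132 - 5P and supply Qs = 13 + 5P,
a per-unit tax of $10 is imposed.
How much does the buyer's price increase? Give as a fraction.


With a per-unit tax, the buyer's price increase depends on relative slopes.
Supply slope: d = 5, Demand slope: b = 5
Buyer's price increase = d * tax / (b + d)
= 5 * 10 / (5 + 5)
= 50 / 10 = 5

5


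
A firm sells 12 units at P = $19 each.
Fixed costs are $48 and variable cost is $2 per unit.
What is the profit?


Total Revenue = P * Q = 19 * 12 = $228
Total Cost = FC + VC*Q = 48 + 2*12 = $72
Profit = TR - TC = 228 - 72 = $156

$156


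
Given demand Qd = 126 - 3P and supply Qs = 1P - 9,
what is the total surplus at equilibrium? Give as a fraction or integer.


Find equilibrium: 126 - 3P = 1P - 9
126 + 9 = 4P
P* = 135/4 = 135/4
Q* = 1*135/4 - 9 = 99/4
Inverse demand: P = 42 - Q/3, so P_max = 42
Inverse supply: P = 9 + Q/1, so P_min = 9
CS = (1/2) * 99/4 * (42 - 135/4) = 3267/32
PS = (1/2) * 99/4 * (135/4 - 9) = 9801/32
TS = CS + PS = 3267/32 + 9801/32 = 3267/8

3267/8


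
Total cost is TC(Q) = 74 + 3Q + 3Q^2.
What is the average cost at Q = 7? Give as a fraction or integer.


TC(7) = 74 + 3*7 + 3*7^2
TC(7) = 74 + 21 + 147 = 242
AC = TC/Q = 242/7 = 242/7

242/7


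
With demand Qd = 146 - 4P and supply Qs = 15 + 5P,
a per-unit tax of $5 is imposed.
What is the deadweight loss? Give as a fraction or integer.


Pre-tax equilibrium quantity: Q* = 790/9
Post-tax equilibrium quantity: Q_tax = 230/3
Reduction in quantity: Q* - Q_tax = 100/9
DWL = (1/2) * tax * (Q* - Q_tax)
DWL = (1/2) * 5 * 100/9 = 250/9

250/9


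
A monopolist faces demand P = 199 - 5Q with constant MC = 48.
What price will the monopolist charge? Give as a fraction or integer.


MR = 199 - 10Q
Set MR = MC: 199 - 10Q = 48
Q* = 151/10
Substitute into demand:
P* = 199 - 5*151/10 = 247/2

247/2


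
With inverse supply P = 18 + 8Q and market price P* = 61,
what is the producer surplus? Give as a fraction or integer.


Minimum supply price (at Q=0): P_min = 18
Quantity supplied at P* = 61:
Q* = (61 - 18)/8 = 43/8
PS = (1/2) * Q* * (P* - P_min)
PS = (1/2) * 43/8 * (61 - 18)
PS = (1/2) * 43/8 * 43 = 1849/16

1849/16


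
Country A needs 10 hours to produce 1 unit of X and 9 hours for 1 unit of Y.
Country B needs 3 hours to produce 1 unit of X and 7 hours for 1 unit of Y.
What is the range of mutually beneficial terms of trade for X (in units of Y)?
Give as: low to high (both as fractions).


Opportunity cost of X for Country A = hours_X / hours_Y = 10/9 = 10/9 units of Y
Opportunity cost of X for Country B = hours_X / hours_Y = 3/7 = 3/7 units of Y
Terms of trade must be between the two opportunity costs.
Range: 3/7 to 10/9

3/7 to 10/9


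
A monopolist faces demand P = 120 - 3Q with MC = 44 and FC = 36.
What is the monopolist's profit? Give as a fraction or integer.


MR = MC: 120 - 6Q = 44
Q* = 38/3
P* = 120 - 3*38/3 = 82
Profit = (P* - MC)*Q* - FC
= (82 - 44)*38/3 - 36
= 38*38/3 - 36
= 1444/3 - 36 = 1336/3

1336/3


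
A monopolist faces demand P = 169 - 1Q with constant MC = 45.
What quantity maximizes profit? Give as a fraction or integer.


TR = P*Q = (169 - 1Q)Q = 169Q - 1Q^2
MR = dTR/dQ = 169 - 2Q
Set MR = MC:
169 - 2Q = 45
124 = 2Q
Q* = 124/2 = 62

62


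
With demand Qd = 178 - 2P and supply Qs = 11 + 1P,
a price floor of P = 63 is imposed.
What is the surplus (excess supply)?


At P = 63:
Qd = 178 - 2*63 = 52
Qs = 11 + 1*63 = 74
Surplus = Qs - Qd = 74 - 52 = 22

22


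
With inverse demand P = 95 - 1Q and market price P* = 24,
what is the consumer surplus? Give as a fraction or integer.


Maximum willingness to pay (at Q=0): P_max = 95
Quantity demanded at P* = 24:
Q* = (95 - 24)/1 = 71
CS = (1/2) * Q* * (P_max - P*)
CS = (1/2) * 71 * (95 - 24)
CS = (1/2) * 71 * 71 = 5041/2

5041/2


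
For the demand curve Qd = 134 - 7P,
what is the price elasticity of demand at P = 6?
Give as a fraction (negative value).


dQ/dP = -7
At P = 6: Q = 134 - 7*6 = 92
E = (dQ/dP)(P/Q) = (-7)(6/92) = -21/46

-21/46


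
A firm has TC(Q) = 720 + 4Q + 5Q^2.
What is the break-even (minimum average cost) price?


AC(Q) = 720/Q + 4 + 5Q
To minimize: dAC/dQ = -720/Q^2 + 5 = 0
Q^2 = 720/5 = 144
Q* = 12
Min AC = 720/12 + 4 + 5*12
Min AC = 60 + 4 + 60 = 124

124


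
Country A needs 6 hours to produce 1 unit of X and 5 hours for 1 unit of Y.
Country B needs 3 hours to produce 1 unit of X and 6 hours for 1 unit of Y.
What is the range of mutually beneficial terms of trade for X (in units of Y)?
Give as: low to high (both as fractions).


Opportunity cost of X for Country A = hours_X / hours_Y = 6/5 = 6/5 units of Y
Opportunity cost of X for Country B = hours_X / hours_Y = 3/6 = 1/2 units of Y
Terms of trade must be between the two opportunity costs.
Range: 1/2 to 6/5

1/2 to 6/5


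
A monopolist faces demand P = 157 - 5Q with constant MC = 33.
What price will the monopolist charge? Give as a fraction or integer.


MR = 157 - 10Q
Set MR = MC: 157 - 10Q = 33
Q* = 62/5
Substitute into demand:
P* = 157 - 5*62/5 = 95

95


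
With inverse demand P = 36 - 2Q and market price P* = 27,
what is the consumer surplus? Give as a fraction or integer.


Maximum willingness to pay (at Q=0): P_max = 36
Quantity demanded at P* = 27:
Q* = (36 - 27)/2 = 9/2
CS = (1/2) * Q* * (P_max - P*)
CS = (1/2) * 9/2 * (36 - 27)
CS = (1/2) * 9/2 * 9 = 81/4

81/4


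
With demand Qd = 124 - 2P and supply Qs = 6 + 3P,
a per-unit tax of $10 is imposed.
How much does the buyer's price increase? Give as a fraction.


With a per-unit tax, the buyer's price increase depends on relative slopes.
Supply slope: d = 3, Demand slope: b = 2
Buyer's price increase = d * tax / (b + d)
= 3 * 10 / (2 + 3)
= 30 / 5 = 6

6
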